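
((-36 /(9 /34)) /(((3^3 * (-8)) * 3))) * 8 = 136 /81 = 1.68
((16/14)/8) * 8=8/7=1.14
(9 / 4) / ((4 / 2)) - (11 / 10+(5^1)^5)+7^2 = -123039 / 40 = -3075.98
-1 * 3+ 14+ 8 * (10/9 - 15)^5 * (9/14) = -122069807303/45927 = -2657909.45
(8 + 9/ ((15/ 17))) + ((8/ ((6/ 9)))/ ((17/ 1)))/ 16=6203/ 340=18.24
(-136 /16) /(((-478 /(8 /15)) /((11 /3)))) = 374 /10755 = 0.03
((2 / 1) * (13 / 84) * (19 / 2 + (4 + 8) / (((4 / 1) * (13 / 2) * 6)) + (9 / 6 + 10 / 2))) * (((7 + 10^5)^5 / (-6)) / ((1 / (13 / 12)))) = -27179510831423196361804164619 / 3024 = -8987933475999734246628361.00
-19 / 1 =-19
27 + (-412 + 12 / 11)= -4223 / 11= -383.91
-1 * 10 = -10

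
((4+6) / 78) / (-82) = -5 / 3198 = -0.00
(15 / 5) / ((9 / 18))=6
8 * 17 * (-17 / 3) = -770.67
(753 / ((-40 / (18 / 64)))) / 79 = -0.07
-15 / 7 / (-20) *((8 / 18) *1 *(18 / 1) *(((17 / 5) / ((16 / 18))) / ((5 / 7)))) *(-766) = -3515.94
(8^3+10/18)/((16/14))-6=442.49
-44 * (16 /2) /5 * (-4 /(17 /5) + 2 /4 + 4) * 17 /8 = -2486 /5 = -497.20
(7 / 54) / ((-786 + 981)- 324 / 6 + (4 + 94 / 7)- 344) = -49 / 70146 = -0.00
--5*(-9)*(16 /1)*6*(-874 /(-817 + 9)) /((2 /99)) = -23362020 /101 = -231307.13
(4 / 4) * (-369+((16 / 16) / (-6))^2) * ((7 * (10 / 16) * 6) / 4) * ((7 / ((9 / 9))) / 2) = -3254335 / 384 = -8474.83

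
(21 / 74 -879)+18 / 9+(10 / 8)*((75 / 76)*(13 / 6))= -874.04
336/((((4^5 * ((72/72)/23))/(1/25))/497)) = 240051/1600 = 150.03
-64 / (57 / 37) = -41.54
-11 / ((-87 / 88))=968 / 87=11.13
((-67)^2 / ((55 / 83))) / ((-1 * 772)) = -372587 / 42460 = -8.78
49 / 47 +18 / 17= 1679 / 799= 2.10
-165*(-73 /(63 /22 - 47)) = -264990 /971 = -272.90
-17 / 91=-0.19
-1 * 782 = -782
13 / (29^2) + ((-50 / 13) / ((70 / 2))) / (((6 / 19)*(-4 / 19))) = 1532201 / 918372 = 1.67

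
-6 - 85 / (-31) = -101 / 31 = -3.26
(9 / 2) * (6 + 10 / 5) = 36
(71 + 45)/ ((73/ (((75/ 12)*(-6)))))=-4350/ 73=-59.59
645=645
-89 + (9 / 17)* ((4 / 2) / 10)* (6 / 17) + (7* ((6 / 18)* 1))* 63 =83864 / 1445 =58.04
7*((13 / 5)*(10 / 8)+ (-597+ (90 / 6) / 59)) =-980455 / 236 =-4154.47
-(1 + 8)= -9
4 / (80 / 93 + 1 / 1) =2.15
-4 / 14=-2 / 7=-0.29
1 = 1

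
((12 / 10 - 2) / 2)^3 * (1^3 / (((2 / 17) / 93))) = -6324 / 125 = -50.59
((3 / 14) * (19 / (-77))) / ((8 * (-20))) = 57 / 172480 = 0.00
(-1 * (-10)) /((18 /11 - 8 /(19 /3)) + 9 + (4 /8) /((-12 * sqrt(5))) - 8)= 10483440 * sqrt(5) /237179039 + 1727510400 /237179039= 7.38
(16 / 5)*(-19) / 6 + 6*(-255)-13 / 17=-392929 / 255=-1540.90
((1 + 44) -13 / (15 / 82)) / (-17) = 23 / 15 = 1.53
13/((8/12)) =39/2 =19.50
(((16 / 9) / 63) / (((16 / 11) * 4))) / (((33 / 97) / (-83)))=-8051 / 6804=-1.18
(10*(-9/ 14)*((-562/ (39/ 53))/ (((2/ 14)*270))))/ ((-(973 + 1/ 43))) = -640399/ 4895280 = -0.13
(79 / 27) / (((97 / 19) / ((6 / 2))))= 1501 / 873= 1.72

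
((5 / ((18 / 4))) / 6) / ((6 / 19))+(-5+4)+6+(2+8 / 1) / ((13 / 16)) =37685 / 2106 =17.89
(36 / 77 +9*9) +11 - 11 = 6273 / 77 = 81.47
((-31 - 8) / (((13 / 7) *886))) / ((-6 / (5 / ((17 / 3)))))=105 / 30124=0.00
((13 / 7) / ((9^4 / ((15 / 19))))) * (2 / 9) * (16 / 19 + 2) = 260 / 1842183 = 0.00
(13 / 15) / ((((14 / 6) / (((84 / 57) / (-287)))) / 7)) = -52 / 3895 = -0.01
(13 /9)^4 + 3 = 48244 /6561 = 7.35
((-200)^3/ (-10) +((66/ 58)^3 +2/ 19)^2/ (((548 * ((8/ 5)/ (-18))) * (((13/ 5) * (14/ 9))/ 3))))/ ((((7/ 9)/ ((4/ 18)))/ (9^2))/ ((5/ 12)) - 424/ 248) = -286808855070724601338081125/ 575759380640343643744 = -498140.13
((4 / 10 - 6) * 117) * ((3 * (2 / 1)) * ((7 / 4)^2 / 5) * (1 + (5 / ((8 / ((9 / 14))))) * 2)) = -1737099 / 400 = -4342.75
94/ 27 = 3.48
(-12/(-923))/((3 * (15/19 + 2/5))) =380/104299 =0.00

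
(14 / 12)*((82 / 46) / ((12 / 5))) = 1435 / 1656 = 0.87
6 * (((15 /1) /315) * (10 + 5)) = 30 /7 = 4.29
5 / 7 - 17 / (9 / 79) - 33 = -11435 / 63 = -181.51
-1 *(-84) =84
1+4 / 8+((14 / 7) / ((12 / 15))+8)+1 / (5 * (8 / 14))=247 / 20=12.35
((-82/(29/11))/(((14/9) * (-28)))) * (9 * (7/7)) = 36531/5684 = 6.43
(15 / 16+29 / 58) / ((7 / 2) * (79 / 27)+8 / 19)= 11799 / 87512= 0.13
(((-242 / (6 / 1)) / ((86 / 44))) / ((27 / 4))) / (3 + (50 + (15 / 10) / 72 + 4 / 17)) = -2896256 / 50453577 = -0.06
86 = 86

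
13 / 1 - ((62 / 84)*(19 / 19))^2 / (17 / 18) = 20697 / 1666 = 12.42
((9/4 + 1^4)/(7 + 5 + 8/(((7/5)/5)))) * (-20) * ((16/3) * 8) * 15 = -72800/71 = -1025.35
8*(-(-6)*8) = 384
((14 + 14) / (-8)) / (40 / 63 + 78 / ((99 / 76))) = -4851 / 83872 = -0.06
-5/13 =-0.38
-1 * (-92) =92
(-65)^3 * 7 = -1922375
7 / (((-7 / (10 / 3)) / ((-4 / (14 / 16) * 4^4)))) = 3900.95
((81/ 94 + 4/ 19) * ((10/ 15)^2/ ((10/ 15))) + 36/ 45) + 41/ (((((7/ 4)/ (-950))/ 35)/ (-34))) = 354779990291/ 13395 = 26486001.51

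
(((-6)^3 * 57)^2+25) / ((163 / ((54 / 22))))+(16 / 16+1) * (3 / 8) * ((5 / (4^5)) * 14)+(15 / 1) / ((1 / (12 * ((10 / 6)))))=8383166371689 / 3672064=2282957.59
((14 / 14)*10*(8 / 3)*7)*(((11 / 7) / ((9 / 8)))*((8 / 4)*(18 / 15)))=5632 / 9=625.78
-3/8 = -0.38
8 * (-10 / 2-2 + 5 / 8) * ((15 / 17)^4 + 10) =-2657505 / 4913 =-540.91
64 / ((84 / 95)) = 1520 / 21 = 72.38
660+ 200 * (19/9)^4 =30394460/6561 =4632.60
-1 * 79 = -79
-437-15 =-452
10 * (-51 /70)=-51 /7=-7.29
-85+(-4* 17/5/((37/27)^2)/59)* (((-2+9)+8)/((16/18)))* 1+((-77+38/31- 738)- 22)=-4621427789/5007802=-922.85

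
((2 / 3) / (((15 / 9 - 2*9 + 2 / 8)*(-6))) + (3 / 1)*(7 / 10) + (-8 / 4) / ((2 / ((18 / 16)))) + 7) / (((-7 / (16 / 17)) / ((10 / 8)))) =-184861 / 137802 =-1.34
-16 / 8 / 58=-1 / 29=-0.03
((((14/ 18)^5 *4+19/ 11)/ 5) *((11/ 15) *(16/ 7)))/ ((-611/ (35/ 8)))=-3722878/ 541184085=-0.01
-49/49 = -1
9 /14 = 0.64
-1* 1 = -1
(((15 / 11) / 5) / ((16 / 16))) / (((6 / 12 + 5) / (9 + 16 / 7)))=474 / 847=0.56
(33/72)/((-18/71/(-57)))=14839/144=103.05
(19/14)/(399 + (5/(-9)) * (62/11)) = 1881/548674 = 0.00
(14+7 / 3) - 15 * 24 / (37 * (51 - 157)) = 96629 / 5883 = 16.43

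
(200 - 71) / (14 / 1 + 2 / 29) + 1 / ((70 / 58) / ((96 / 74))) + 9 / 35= 369893 / 35224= 10.50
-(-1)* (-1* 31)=-31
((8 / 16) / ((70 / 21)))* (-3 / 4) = -9 / 80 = -0.11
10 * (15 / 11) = 150 / 11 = 13.64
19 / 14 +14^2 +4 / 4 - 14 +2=2609 / 14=186.36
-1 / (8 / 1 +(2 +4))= -1 / 14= -0.07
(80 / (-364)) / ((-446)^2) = -5 / 4525339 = -0.00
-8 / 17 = -0.47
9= 9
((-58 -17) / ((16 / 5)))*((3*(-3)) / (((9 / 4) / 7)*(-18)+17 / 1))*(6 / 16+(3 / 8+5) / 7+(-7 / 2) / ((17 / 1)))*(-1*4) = -752625 / 10676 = -70.50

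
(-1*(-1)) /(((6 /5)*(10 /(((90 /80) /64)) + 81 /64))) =0.00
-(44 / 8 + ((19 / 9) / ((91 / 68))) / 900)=-2027671 / 368550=-5.50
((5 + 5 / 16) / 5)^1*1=17 / 16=1.06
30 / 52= 15 / 26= 0.58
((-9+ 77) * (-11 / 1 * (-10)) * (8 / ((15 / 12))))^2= 2291728384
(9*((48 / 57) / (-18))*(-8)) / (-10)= -32 / 95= -0.34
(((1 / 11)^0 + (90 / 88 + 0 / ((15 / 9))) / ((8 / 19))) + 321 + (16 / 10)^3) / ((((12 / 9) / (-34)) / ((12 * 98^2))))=-5310123982947 / 5500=-965477087.81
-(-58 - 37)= 95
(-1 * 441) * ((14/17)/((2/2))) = -6174/17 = -363.18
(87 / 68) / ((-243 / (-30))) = 145 / 918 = 0.16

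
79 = 79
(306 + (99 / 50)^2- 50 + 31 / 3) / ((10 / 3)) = 2026903 / 25000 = 81.08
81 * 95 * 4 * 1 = 30780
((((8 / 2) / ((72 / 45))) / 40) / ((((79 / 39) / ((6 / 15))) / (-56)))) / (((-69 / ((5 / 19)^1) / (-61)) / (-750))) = 4163250 / 34523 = 120.59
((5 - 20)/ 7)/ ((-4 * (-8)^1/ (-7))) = 15/ 32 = 0.47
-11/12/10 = -11/120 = -0.09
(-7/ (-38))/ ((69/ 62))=217/ 1311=0.17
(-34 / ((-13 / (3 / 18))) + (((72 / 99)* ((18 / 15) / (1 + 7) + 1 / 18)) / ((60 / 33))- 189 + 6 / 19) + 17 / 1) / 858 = -19025111 / 95366700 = -0.20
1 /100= 0.01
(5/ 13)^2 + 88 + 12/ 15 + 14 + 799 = 762146/ 845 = 901.95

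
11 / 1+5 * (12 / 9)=17.67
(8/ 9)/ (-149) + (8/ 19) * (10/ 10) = 10576/ 25479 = 0.42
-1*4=-4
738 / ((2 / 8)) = 2952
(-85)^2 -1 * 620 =6605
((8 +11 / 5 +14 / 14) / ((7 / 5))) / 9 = 0.89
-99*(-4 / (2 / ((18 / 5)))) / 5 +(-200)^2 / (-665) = 274012 / 3325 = 82.41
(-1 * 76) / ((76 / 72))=-72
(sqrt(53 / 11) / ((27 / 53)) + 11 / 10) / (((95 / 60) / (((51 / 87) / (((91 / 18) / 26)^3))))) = 52348032 / 944965 + 18683136 * sqrt(583) / 2078923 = 272.39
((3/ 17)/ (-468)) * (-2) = 1/ 1326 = 0.00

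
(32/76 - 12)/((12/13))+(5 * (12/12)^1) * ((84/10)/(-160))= -58397/4560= -12.81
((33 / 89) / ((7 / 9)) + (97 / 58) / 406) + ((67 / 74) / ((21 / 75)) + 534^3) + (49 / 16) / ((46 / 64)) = 271579752190927801 / 1783501972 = 152273311.98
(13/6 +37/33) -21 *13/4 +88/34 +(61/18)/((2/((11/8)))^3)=-844774531/13787136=-61.27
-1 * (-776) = 776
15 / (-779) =-15 / 779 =-0.02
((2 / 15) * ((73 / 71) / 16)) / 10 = 73 / 85200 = 0.00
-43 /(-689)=43 /689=0.06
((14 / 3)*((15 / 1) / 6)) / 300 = 7 / 180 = 0.04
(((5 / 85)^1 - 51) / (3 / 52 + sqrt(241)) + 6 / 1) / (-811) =-66603906 / 8984367485 + 2341664*sqrt(241) / 8984367485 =-0.00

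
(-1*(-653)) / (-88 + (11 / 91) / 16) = -950768 / 128117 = -7.42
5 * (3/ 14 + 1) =85/ 14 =6.07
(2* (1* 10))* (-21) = -420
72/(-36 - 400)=-18/109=-0.17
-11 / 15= -0.73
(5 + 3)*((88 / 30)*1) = 352 / 15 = 23.47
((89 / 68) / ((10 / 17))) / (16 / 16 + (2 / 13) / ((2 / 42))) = 1157 / 2200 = 0.53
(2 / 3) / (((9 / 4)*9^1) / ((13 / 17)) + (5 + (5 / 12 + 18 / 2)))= 26 / 1595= 0.02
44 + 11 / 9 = 407 / 9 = 45.22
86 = 86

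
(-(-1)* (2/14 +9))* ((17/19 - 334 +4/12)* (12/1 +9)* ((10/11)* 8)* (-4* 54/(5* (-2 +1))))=-4195418112/209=-20073770.87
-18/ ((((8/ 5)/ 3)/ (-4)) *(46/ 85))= 11475/ 46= 249.46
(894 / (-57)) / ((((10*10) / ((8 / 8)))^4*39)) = -149 / 37050000000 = -0.00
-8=-8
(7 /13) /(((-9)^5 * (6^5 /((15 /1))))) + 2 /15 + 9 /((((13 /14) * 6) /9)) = 145963459121 /9948575520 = 14.67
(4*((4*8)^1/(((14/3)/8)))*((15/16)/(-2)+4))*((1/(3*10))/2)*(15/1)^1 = 1356/7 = 193.71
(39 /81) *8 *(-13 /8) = -6.26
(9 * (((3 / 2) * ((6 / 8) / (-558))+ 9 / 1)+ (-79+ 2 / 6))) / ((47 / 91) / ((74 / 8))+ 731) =-1047140367 / 1220886640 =-0.86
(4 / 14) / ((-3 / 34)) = -68 / 21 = -3.24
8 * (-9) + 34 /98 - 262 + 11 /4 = -64857 /196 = -330.90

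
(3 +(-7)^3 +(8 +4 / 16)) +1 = -330.75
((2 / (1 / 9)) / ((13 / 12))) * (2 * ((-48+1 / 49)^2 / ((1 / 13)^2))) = 31040760816 / 2401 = 12928263.56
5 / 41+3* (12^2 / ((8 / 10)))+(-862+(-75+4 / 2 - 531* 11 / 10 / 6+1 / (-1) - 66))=-458567 / 820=-559.23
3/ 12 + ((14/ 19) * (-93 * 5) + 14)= -24957/ 76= -328.38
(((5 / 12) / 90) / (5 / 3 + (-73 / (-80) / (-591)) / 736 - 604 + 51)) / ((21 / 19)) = -27548480 / 3626029545957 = -0.00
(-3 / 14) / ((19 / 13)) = -39 / 266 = -0.15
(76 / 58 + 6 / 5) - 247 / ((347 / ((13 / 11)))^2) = 5297241261 / 2112575905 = 2.51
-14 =-14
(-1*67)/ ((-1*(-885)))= -67/ 885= -0.08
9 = 9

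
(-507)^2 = 257049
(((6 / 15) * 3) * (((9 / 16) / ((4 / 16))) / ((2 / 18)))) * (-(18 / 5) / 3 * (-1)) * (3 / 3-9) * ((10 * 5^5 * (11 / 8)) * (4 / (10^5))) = -8019 / 20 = -400.95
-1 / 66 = -0.02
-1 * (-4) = 4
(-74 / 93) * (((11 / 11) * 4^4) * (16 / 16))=-203.70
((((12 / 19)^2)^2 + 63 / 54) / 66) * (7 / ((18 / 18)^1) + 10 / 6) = 13476619 / 77410674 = 0.17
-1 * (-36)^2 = -1296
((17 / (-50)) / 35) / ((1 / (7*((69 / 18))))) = -391 / 1500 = -0.26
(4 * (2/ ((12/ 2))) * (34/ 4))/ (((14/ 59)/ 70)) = 10030/ 3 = 3343.33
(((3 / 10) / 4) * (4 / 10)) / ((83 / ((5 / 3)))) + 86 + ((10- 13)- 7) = 126161 / 1660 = 76.00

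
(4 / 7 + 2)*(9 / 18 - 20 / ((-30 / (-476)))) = -814.71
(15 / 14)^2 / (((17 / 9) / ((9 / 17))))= 18225 / 56644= 0.32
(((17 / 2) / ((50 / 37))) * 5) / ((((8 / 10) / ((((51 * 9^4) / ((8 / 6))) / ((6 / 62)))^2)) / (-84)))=-1421260727006054529 / 64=-22207198859469602.02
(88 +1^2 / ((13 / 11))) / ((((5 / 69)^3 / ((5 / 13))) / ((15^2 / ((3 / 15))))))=17074255275 / 169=101031096.30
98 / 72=49 / 36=1.36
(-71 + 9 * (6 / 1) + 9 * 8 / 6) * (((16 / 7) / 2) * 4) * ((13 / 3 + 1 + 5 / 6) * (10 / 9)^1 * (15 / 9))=-148000 / 567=-261.02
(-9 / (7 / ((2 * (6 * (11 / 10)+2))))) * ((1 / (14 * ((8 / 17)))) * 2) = -6579 / 980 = -6.71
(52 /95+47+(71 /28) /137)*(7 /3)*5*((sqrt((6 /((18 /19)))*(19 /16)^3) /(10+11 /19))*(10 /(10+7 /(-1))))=31287792385*sqrt(3) /95167872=569.44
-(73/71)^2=-5329/5041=-1.06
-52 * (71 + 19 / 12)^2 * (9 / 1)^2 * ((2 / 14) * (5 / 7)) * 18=-3994244865 / 98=-40757600.66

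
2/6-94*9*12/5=-30451/15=-2030.07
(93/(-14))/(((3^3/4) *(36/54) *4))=-31/84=-0.37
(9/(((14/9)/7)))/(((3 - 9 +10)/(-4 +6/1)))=81/4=20.25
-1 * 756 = -756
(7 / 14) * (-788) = -394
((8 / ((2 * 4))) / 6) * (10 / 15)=1 / 9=0.11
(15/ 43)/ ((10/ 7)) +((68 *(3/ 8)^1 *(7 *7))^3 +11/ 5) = 3355345366489/ 1720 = 1950782189.82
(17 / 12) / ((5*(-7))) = -17 / 420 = -0.04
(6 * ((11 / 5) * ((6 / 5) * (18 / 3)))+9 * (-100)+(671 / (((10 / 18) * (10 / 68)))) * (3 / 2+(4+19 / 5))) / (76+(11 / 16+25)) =151152624 / 203375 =743.22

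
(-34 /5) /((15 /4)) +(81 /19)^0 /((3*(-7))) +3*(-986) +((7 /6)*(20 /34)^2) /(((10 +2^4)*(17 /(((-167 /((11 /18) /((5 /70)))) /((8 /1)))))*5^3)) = -8733803246149 /2950747800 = -2959.86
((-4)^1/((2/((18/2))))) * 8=-144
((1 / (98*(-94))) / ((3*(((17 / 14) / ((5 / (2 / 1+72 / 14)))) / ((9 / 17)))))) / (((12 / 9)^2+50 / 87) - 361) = 783 / 25429277620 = 0.00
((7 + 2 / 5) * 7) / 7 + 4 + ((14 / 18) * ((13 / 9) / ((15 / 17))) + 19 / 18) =33361 / 2430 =13.73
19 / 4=4.75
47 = 47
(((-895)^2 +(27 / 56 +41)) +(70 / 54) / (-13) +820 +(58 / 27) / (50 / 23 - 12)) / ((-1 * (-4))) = 1781091811253 / 8884512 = 200471.54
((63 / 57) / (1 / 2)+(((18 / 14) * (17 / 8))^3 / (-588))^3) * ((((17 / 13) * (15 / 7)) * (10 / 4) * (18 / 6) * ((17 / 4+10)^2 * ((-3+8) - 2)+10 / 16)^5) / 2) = 579314653974617275252147991805580391340283354275 / 295743599929856826870688378781696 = 1958840881466299.15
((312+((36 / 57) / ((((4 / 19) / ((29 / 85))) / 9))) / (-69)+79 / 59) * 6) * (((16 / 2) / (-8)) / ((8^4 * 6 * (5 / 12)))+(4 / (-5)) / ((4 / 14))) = -1553790701517 / 295283200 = -5262.04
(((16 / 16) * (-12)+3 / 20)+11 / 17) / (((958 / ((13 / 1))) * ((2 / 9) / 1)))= -445653 / 651440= -0.68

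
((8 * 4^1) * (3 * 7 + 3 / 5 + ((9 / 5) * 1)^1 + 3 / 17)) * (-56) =-42249.04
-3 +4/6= -7/3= -2.33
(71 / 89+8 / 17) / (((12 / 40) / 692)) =13279480 / 4539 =2925.64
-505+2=-503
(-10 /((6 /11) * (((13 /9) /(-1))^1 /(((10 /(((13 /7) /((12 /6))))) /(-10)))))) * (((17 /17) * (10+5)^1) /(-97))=34650 /16393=2.11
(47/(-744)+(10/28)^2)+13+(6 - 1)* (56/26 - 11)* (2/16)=892825/118482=7.54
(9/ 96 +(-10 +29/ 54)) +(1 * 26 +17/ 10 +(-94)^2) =38250709/ 4320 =8854.33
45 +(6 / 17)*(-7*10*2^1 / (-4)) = 975 / 17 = 57.35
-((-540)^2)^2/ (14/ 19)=-807790320000/ 7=-115398617142.86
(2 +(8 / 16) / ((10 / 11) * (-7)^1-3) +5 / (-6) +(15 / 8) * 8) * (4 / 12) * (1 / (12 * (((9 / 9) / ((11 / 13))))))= 4213 / 11124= 0.38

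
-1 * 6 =-6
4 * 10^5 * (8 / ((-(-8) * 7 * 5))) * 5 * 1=400000 / 7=57142.86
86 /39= 2.21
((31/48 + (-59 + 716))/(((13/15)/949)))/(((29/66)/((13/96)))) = 1647639565/7424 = 221934.21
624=624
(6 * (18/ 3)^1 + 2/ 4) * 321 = 23433/ 2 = 11716.50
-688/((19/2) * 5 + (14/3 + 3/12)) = -13.13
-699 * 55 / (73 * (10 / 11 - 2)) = 140965 / 292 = 482.76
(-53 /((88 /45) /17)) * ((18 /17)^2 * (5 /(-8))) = 965925 /2992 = 322.84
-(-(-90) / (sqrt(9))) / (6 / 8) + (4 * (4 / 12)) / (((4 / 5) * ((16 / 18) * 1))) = -305 / 8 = -38.12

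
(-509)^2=259081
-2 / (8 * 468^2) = -1 / 876096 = -0.00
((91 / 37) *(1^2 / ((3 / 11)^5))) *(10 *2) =293112820 / 8991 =32600.69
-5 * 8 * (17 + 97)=-4560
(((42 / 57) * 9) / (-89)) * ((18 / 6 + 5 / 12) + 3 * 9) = -7665 / 3382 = -2.27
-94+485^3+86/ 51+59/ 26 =151275430351/ 1326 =114084034.96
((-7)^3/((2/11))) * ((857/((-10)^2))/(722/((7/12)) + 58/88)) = -248976497/19070950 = -13.06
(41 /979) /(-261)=-41 /255519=-0.00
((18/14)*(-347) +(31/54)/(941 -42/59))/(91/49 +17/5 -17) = 46778697155/1231256538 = 37.99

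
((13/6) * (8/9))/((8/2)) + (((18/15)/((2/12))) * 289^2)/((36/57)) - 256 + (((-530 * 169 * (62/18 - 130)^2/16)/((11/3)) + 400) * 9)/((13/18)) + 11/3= -23456821330457/77220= -303766140.00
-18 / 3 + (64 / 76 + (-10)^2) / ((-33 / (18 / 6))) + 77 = 12923 / 209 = 61.83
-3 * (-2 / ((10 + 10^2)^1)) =3 / 55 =0.05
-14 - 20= -34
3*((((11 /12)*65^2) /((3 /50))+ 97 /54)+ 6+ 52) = 1744427 /9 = 193825.22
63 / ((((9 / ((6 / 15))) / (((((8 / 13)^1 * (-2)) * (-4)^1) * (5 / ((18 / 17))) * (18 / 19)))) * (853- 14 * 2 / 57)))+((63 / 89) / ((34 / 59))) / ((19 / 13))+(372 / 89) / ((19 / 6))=81091189005 / 36319477246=2.23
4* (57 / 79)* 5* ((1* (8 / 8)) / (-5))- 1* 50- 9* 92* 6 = -396650 / 79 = -5020.89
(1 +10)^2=121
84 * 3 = 252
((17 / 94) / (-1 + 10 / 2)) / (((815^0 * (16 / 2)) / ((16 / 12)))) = 17 / 2256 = 0.01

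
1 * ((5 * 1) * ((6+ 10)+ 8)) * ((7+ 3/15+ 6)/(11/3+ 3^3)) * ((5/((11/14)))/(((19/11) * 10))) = 8316/437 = 19.03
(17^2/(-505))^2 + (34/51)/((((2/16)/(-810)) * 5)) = -220258079/255025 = -863.67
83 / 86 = 0.97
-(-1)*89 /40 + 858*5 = 171689 /40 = 4292.22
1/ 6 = 0.17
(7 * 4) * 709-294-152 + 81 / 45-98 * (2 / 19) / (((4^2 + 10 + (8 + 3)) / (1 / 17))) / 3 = 3479138287 / 179265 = 19407.79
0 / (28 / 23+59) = 0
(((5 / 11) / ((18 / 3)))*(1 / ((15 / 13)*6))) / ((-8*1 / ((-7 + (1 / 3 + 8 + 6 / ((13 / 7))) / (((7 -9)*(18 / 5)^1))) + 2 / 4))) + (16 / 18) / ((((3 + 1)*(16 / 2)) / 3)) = 96917 / 1026432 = 0.09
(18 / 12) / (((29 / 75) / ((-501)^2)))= 56475225 / 58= 973710.78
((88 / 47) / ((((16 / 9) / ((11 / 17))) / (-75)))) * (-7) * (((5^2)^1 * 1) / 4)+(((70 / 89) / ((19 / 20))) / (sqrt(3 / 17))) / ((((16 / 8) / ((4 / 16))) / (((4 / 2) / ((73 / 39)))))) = 4550 * sqrt(51) / 123443+14293125 / 6392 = 2236.36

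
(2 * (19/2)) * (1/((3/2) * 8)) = 1.58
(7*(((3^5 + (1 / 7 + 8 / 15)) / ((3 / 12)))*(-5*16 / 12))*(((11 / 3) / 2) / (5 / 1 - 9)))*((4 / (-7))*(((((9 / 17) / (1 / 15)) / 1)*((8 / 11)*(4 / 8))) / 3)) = -4093760 / 357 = -11467.11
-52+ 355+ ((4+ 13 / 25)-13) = 7363 / 25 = 294.52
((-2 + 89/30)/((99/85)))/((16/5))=2465/9504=0.26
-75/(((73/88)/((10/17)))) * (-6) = 396000/1241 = 319.10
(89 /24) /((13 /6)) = 1.71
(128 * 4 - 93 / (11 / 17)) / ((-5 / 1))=-4051 / 55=-73.65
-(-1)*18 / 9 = 2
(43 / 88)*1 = 43 / 88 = 0.49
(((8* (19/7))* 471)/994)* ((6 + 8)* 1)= 71592/497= 144.05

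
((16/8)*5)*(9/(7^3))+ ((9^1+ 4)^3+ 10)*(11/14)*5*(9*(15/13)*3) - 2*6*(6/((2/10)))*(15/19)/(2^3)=45762845985/169442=270079.71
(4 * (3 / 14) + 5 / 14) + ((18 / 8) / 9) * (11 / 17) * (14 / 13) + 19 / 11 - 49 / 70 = 411091 / 170170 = 2.42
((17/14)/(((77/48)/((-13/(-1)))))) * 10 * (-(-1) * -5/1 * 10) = -2652000/539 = -4920.22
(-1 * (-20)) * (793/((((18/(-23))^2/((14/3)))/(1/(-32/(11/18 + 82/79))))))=-34430216275/5528736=-6227.50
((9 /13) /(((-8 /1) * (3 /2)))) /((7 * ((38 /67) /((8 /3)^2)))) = -536 /5187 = -0.10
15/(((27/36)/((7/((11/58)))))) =8120/11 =738.18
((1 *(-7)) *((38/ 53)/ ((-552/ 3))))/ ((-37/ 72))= -2394/ 45103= -0.05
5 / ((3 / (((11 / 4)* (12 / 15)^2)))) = 44 / 15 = 2.93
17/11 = 1.55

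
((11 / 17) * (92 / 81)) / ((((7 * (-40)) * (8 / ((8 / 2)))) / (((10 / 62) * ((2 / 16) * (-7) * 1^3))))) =253 / 1365984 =0.00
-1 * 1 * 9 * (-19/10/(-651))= -57/2170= -0.03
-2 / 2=-1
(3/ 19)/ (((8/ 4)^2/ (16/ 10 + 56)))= 216/ 95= 2.27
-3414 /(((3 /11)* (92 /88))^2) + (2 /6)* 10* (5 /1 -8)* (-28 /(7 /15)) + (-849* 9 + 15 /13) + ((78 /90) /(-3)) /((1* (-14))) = -212443235819 /4332510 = -49034.68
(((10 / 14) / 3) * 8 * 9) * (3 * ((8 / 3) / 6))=160 / 7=22.86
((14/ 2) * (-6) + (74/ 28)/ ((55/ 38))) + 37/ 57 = -867374/ 21945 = -39.52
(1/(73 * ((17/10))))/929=10/1152889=0.00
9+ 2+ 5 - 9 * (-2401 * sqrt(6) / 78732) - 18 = -2+ 2401 * sqrt(6) / 8748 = -1.33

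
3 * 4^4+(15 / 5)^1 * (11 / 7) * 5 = 5541 / 7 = 791.57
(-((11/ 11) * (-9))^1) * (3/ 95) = 27/ 95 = 0.28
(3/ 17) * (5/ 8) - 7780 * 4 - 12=-31131.89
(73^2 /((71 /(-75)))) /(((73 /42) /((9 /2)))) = -14574.30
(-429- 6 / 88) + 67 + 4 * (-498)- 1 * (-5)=-103359 / 44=-2349.07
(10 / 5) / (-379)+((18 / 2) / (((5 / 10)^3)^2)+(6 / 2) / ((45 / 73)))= 3302197 / 5685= 580.86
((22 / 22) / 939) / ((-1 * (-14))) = 1 / 13146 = 0.00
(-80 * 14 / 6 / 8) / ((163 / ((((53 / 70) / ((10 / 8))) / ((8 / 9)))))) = -159 / 1630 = -0.10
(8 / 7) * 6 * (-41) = -1968 / 7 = -281.14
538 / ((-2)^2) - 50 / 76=2543 / 19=133.84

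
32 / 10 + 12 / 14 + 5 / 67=9689 / 2345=4.13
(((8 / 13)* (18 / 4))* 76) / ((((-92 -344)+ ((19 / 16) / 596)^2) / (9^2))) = -2239190728704 / 57269028115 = -39.10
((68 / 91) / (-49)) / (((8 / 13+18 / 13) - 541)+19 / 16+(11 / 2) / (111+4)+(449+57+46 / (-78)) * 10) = -375360 / 111163695601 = -0.00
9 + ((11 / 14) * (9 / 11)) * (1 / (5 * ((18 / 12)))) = 318 / 35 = 9.09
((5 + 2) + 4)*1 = 11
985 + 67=1052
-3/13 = -0.23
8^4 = 4096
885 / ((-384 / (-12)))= 885 / 32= 27.66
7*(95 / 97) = 665 / 97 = 6.86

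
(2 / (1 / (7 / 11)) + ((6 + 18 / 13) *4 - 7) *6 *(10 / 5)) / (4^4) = 19429 / 18304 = 1.06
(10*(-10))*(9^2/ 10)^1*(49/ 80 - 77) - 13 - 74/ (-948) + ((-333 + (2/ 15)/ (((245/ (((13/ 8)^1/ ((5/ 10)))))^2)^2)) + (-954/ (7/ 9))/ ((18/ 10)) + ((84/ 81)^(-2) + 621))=11197567661720643773/ 182167711600000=61468.45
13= 13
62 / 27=2.30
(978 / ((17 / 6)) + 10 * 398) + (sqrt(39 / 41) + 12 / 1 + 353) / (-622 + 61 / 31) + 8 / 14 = 9892932359 / 2287299 - 31 * sqrt(1599) / 788061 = 4325.16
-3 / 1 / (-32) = 3 / 32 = 0.09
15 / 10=3 / 2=1.50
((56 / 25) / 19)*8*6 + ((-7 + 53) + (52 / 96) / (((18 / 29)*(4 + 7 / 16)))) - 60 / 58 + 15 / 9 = 1386028084 / 26406675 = 52.49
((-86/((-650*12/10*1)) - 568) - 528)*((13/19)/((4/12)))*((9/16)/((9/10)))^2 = -2136985/2432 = -878.69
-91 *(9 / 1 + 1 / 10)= -8281 / 10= -828.10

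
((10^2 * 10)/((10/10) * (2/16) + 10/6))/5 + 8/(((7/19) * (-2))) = 30332/301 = 100.77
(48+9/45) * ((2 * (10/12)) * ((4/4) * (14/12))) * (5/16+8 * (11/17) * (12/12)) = 514.44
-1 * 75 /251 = -75 /251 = -0.30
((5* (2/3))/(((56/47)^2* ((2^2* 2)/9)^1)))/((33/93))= 1027185/137984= 7.44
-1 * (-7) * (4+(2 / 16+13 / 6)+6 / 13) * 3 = 14749 / 104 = 141.82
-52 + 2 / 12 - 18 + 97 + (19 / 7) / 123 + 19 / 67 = 3169591 / 115374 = 27.47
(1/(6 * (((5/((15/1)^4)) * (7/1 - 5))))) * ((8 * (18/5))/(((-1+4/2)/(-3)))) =-72900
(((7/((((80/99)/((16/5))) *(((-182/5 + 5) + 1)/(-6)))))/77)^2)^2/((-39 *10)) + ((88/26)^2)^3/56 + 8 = 245491513126875512503/7045187247716800000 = 34.85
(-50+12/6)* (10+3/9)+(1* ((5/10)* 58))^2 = 345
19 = 19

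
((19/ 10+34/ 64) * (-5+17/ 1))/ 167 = 1167/ 6680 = 0.17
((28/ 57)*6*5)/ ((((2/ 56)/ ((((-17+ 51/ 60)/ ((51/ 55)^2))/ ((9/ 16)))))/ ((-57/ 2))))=180241600/ 459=392683.22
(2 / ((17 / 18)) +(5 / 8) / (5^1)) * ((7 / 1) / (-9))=-1.74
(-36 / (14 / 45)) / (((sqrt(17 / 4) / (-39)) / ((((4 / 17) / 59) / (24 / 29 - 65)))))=-7328880 * sqrt(17) / 222123377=-0.14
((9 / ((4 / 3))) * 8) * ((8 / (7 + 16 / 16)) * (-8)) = -432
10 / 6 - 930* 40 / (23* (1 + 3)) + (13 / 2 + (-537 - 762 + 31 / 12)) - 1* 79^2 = -729891 / 92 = -7933.60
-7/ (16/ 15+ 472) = -105/ 7096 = -0.01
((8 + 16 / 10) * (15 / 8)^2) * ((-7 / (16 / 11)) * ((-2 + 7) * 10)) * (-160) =1299375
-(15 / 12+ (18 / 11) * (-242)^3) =92765371 / 4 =23191342.75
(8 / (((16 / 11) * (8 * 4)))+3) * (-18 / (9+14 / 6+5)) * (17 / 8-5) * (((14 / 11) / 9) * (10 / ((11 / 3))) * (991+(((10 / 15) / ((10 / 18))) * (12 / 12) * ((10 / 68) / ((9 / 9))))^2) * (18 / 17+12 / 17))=16118505225 / 2377892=6778.48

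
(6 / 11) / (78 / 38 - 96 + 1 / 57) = -171 / 29447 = -0.01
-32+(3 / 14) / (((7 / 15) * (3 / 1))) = -31.85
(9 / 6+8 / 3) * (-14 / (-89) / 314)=175 / 83838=0.00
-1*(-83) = 83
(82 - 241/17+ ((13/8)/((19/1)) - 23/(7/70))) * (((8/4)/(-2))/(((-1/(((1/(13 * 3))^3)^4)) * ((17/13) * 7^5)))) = -418843/703175228178059025695065032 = -0.00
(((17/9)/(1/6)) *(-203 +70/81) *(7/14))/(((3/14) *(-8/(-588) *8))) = -49110.58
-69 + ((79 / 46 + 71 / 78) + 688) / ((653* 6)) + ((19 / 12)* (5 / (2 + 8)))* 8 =-62.49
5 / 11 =0.45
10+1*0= 10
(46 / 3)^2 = 2116 / 9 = 235.11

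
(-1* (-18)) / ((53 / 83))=1494 / 53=28.19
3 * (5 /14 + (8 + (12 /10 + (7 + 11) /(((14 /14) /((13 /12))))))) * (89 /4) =271539 /140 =1939.56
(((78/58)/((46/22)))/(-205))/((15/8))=-1144/683675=-0.00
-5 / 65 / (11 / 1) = -1 / 143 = -0.01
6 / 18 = 1 / 3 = 0.33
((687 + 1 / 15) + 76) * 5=11446 / 3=3815.33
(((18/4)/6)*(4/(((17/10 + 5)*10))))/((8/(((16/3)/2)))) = 1/67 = 0.01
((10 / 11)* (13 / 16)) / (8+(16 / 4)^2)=65 / 2112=0.03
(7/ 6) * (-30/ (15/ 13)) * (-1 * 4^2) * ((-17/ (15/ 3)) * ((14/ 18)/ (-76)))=43316/ 2565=16.89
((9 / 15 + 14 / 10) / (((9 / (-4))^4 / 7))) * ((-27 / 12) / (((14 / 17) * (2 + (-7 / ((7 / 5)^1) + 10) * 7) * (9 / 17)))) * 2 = -36992 / 242757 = -0.15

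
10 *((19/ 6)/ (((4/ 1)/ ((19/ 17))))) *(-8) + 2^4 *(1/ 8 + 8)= 59.22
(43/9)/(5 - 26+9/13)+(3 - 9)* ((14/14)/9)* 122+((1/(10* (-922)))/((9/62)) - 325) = -406.57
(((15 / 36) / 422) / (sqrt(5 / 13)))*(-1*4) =-sqrt(65) / 1266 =-0.01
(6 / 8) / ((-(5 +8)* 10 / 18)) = -27 / 260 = -0.10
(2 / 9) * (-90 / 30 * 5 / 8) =-5 / 12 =-0.42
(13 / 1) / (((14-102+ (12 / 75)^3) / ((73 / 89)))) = -14828125 / 122369304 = -0.12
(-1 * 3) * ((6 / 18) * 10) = -10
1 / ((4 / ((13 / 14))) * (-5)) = -13 / 280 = -0.05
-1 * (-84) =84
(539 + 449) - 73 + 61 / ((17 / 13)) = 16348 / 17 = 961.65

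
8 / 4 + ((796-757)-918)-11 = -888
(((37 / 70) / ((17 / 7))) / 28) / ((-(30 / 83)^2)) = -254893 / 4284000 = -0.06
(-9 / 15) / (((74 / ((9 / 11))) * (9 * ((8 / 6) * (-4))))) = 9 / 65120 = 0.00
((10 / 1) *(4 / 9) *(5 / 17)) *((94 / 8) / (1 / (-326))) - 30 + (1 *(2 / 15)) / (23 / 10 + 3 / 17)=-324457022 / 64413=-5037.14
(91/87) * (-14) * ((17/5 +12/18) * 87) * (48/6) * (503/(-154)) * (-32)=-714791168/165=-4332067.68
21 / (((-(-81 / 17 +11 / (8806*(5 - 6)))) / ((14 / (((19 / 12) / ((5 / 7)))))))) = 22191120 / 797411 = 27.83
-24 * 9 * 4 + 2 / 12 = -5183 / 6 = -863.83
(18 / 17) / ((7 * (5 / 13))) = 234 / 595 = 0.39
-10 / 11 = -0.91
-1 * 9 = -9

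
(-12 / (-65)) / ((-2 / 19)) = -114 / 65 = -1.75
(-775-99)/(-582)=437/291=1.50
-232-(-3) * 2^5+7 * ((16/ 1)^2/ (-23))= -213.91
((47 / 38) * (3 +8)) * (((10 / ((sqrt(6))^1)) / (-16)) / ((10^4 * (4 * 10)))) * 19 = -517 * sqrt(6) / 7680000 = -0.00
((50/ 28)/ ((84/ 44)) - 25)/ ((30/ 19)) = -26885/ 1764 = -15.24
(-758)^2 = 574564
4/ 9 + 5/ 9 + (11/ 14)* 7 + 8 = 29/ 2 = 14.50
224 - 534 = -310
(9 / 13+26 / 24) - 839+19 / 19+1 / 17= -2217511 / 2652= -836.17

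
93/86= 1.08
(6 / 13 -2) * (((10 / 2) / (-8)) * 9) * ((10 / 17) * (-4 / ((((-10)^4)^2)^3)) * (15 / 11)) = -27 / 972400000000000000000000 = -0.00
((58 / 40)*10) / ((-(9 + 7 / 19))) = -551 / 356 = -1.55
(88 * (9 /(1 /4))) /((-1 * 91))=-3168 /91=-34.81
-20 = -20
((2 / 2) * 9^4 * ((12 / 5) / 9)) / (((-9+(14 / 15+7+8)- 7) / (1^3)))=-26244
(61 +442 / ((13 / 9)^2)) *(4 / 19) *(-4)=-56752 / 247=-229.77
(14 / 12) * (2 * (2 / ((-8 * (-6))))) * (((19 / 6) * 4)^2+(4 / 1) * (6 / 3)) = 2653 / 162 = 16.38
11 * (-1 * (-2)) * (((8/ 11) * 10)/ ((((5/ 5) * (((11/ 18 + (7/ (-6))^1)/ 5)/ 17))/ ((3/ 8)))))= -9180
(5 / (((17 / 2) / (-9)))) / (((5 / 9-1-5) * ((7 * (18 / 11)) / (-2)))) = -990 / 5831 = -0.17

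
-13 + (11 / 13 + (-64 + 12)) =-834 / 13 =-64.15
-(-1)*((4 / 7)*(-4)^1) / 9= -16 / 63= -0.25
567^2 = 321489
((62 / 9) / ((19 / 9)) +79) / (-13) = -1563 / 247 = -6.33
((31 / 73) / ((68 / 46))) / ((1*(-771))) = -713 / 1913622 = -0.00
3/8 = 0.38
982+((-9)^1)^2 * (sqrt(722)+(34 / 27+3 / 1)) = 3503.47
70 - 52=18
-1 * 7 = -7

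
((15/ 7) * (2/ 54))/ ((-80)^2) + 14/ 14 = 80641/ 80640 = 1.00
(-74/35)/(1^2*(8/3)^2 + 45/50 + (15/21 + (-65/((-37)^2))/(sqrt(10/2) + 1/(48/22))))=-37880406540605196/156408163461923591 -43011447897600*sqrt(5)/156408163461923591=-0.24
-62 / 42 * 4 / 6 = -62 / 63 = -0.98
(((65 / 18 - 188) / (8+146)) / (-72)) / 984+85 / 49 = 2384766913 / 1374734592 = 1.73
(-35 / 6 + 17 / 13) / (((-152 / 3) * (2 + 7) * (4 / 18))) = 353 / 7904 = 0.04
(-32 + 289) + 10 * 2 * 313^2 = 1959637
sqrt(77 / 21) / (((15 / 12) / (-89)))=-356* sqrt(33) / 15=-136.34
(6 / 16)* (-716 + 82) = -951 / 4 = -237.75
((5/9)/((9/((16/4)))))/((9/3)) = 20/243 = 0.08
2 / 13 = 0.15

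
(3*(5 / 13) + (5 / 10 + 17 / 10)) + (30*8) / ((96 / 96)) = 15818 / 65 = 243.35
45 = 45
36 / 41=0.88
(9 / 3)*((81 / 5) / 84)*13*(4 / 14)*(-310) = -32643 / 49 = -666.18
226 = 226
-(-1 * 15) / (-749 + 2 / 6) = -45 / 2246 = -0.02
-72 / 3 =-24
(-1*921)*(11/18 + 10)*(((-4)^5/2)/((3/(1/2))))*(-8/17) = -60044288/153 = -392446.33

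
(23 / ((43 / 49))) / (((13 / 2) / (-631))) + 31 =-1404945 / 559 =-2513.32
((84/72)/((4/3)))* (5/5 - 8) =-49/8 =-6.12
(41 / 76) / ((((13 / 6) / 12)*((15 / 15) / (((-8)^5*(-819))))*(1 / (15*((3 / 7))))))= 9794027520 / 19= 515475132.63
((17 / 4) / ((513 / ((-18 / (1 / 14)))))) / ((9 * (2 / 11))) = -1309 / 1026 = -1.28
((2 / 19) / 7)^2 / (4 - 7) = -4 / 53067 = -0.00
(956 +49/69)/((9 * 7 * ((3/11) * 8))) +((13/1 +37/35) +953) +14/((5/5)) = 515389363/521640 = 988.02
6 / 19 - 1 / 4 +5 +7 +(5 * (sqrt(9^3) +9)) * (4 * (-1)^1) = -53803 / 76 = -707.93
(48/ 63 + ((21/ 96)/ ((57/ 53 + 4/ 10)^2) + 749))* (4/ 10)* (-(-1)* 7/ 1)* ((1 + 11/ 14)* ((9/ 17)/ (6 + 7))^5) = 7581683562007725/ 18053561990823739744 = 0.00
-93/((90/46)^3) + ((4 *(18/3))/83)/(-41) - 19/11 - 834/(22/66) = -2860933334266/1137027375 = -2516.15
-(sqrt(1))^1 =-1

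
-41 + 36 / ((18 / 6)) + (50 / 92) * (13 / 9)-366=-163205 / 414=-394.21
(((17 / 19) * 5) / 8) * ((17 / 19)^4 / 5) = 0.07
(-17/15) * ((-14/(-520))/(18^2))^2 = -833/106445664000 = -0.00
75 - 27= 48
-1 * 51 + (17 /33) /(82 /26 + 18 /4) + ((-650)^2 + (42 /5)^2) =69367159813 /164175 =422519.63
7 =7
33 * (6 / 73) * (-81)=-16038 / 73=-219.70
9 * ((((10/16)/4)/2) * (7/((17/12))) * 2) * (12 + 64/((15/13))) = 15939/34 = 468.79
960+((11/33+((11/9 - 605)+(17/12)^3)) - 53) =529457/1728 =306.40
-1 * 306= -306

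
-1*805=-805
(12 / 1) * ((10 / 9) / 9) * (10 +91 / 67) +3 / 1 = 19.83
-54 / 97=-0.56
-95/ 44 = -2.16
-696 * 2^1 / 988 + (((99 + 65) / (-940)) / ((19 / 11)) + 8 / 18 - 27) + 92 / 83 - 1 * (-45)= 782335949 / 43359615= 18.04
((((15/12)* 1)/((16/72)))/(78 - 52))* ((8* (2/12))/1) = 0.29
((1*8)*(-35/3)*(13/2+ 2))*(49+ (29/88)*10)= -456365/11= -41487.73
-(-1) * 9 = 9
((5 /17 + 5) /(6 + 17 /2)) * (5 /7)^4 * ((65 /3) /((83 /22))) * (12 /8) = 80437500 /98246519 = 0.82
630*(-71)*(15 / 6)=-111825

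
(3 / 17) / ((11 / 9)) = 27 / 187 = 0.14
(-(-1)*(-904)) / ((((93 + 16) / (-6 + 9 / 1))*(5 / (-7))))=34.83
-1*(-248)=248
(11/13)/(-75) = -0.01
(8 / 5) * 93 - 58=454 / 5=90.80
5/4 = 1.25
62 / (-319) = -62 / 319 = -0.19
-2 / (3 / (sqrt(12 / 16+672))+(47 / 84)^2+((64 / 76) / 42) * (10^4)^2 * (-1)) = 71892624384 * sqrt(299) / 21603771813481184415263075+21549765748773513888 / 21603771813481184415263075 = 0.00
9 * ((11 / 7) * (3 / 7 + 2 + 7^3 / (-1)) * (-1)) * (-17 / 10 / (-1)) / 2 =1003068 / 245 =4094.16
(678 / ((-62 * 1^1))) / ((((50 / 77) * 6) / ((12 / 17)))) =-26103 / 13175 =-1.98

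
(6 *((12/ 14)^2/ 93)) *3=216/ 1519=0.14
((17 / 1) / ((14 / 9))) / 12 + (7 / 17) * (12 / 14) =1203 / 952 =1.26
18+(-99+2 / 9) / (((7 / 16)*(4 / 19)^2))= -45685 / 9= -5076.11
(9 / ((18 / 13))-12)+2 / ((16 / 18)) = -13 / 4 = -3.25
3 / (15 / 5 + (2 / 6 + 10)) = 9 / 40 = 0.22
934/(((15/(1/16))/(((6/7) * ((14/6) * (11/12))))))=5137/720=7.13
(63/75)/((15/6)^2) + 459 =286959/625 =459.13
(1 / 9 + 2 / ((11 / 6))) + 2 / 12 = 271 / 198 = 1.37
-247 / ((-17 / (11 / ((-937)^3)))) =-2717 / 13985168201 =-0.00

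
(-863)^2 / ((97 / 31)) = 23087839 / 97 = 238018.96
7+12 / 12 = 8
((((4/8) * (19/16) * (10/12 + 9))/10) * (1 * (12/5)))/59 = 0.02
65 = 65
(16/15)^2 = 256/225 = 1.14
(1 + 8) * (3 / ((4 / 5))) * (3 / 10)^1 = 81 / 8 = 10.12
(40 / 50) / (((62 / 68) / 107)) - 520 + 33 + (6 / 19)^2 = -21991233 / 55955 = -393.02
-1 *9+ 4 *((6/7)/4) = -57/7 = -8.14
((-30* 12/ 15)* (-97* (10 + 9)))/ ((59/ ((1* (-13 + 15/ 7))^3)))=-19416786432/ 20237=-959469.61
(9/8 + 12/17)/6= 83/272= 0.31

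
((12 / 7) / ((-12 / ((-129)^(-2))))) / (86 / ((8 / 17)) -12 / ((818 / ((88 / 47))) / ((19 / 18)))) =-76892 / 1636617149979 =-0.00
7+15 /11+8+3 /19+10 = 5543 /209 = 26.52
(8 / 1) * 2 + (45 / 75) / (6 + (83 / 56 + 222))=1028248 / 64255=16.00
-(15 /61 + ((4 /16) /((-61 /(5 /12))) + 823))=-823.24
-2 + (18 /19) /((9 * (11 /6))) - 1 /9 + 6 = 7423 /1881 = 3.95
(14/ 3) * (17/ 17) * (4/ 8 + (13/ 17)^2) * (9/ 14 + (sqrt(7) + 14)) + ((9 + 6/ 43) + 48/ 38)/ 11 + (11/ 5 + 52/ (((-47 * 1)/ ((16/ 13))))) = 1463 * sqrt(7)/ 289 + 92664016437/ 1220704210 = 89.30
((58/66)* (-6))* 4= -232/11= -21.09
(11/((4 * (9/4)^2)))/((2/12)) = 88/27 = 3.26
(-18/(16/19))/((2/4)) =-171/4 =-42.75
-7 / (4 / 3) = -21 / 4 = -5.25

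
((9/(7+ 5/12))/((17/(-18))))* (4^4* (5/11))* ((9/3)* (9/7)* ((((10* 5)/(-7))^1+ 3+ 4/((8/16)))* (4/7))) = -7255941120/5708549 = -1271.07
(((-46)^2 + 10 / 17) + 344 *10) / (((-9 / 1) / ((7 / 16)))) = -330617 / 1224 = -270.11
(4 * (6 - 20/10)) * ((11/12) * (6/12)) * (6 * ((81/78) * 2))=1188/13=91.38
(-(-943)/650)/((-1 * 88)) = -943/57200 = -0.02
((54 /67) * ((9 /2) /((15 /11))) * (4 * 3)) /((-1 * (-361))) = 10692 /120935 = 0.09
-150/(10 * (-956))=15/956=0.02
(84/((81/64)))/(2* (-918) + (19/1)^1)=-1792/49059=-0.04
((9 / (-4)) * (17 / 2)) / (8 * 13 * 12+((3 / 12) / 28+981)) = -2142 / 249649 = -0.01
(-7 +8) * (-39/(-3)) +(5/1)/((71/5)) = 948/71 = 13.35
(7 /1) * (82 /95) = 574 /95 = 6.04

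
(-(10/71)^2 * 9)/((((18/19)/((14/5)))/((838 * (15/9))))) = -11145400/15123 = -736.98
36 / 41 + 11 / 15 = 991 / 615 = 1.61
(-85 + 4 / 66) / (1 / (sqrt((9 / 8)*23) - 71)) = 199013 / 33 - 2803*sqrt(46) / 44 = 5598.63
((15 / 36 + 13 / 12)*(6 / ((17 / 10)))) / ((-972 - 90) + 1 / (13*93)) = -108810 / 21827269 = -0.00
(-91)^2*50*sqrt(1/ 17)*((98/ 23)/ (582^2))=1.26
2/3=0.67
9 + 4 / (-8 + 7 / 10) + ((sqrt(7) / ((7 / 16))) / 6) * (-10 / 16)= 617 / 73-5 * sqrt(7) / 21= 7.82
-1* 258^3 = -17173512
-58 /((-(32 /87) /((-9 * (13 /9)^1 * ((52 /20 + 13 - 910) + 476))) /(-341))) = -5849472057 /20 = -292473602.85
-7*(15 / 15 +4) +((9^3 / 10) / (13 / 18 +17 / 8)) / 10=-166253 / 5125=-32.44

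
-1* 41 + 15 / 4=-149 / 4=-37.25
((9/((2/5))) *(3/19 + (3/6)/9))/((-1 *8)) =-365/608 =-0.60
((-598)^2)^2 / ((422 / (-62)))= -3964299245296 / 211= -18788148081.97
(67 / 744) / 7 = 67 / 5208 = 0.01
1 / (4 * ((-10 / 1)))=-1 / 40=-0.02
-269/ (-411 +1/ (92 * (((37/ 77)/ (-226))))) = 457838/ 708223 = 0.65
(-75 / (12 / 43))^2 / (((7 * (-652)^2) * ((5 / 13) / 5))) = 15023125 / 47611648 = 0.32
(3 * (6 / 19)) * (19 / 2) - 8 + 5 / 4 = 9 / 4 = 2.25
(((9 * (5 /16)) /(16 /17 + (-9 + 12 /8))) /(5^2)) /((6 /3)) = -0.01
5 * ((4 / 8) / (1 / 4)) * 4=40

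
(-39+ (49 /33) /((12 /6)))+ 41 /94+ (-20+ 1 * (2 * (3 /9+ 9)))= -20243 /517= -39.15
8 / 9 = 0.89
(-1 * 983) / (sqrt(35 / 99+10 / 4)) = -2949 * sqrt(12430) / 565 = -581.92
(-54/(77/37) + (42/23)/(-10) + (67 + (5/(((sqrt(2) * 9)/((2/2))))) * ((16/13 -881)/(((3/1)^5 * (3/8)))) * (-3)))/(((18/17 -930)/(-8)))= 1944290 * sqrt(2)/28061397 + 3076133/8739885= 0.45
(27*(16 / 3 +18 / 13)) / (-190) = -1179 / 1235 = -0.95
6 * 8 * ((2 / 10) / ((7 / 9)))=432 / 35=12.34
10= 10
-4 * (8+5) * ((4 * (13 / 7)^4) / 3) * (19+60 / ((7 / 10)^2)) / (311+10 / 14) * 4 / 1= -82349817056 / 55009311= -1497.02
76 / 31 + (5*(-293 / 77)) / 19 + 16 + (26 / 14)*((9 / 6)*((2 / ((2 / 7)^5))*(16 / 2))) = 23427.20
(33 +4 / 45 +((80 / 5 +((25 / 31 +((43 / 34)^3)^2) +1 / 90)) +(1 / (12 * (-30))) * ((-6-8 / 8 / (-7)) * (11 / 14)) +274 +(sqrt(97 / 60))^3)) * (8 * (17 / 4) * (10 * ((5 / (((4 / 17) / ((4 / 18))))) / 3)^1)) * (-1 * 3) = -173181913430126795 / 328842890208-28033 * sqrt(1455) / 324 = -529940.61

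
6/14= 3/7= 0.43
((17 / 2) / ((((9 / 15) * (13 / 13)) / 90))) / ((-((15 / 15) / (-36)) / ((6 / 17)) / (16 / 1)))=259200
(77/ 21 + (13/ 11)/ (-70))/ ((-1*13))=-8431/ 30030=-0.28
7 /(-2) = -7 /2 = -3.50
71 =71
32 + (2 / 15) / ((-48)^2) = 552961 / 17280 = 32.00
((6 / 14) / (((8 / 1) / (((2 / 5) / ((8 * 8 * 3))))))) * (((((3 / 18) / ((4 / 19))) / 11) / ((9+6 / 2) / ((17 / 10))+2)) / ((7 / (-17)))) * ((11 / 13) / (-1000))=5491 / 3013570560000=0.00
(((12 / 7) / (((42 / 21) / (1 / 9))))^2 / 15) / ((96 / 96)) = 4 / 6615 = 0.00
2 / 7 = 0.29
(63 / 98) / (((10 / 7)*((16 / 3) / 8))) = 27 / 40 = 0.68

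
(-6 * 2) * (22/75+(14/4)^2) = -3763/25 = -150.52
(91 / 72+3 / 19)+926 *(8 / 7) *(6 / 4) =15214831 / 9576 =1588.85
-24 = -24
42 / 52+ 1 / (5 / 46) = 1301 / 130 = 10.01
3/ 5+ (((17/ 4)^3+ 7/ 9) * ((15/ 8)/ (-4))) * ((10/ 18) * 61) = -340404737/ 276480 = -1231.21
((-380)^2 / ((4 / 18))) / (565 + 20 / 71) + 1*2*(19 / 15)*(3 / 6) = 138559913 / 120405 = 1150.78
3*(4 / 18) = 2 / 3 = 0.67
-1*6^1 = -6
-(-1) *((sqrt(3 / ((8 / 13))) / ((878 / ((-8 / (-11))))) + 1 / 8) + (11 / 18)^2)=sqrt(78) / 4829 + 323 / 648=0.50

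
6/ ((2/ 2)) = 6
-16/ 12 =-4/ 3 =-1.33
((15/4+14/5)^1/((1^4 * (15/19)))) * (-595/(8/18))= -888573/80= -11107.16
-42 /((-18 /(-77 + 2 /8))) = -2149 /12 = -179.08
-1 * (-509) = 509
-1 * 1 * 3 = -3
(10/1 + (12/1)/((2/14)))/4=47/2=23.50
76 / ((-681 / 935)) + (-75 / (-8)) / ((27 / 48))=-59710 / 681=-87.68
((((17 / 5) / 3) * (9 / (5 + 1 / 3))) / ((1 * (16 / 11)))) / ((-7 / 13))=-21879 / 8960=-2.44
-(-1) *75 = 75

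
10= 10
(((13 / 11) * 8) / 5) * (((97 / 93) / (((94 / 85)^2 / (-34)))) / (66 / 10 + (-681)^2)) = -0.00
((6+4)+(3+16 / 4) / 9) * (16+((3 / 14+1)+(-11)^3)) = -594707 / 42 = -14159.69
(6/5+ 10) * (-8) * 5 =-448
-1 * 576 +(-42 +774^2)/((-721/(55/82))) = -33500571/29561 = -1133.27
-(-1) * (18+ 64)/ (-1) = -82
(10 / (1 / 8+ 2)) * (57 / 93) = 1520 / 527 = 2.88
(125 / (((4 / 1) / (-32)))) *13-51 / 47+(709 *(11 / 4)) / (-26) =-63915857 / 4888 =-13076.08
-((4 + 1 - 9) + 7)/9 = -1/3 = -0.33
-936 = -936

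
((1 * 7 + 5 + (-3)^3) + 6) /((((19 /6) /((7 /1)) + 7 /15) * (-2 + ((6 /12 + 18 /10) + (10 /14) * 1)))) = -132300 /13703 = -9.65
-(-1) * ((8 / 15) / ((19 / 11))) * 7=2.16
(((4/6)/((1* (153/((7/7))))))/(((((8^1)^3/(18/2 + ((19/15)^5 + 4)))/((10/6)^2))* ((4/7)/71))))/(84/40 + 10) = 3068471539/777368275200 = 0.00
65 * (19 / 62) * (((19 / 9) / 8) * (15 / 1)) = 78.85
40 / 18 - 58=-502 / 9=-55.78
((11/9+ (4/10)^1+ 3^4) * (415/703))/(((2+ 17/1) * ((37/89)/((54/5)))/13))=2142259548/2471045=866.94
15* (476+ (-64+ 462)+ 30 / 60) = 26235 / 2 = 13117.50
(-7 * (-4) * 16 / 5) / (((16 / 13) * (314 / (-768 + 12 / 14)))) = -27924 / 157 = -177.86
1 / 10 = 0.10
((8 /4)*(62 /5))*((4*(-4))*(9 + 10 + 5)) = -47616 /5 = -9523.20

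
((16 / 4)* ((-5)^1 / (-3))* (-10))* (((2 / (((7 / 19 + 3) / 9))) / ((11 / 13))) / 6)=-70.17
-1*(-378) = 378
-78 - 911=-989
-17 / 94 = -0.18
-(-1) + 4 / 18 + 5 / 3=26 / 9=2.89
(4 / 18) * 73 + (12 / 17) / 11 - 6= 17312 / 1683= 10.29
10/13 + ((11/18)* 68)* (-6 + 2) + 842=79156/117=676.55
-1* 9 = -9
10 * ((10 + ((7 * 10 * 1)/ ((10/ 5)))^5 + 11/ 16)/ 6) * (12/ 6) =4201750855/ 24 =175072952.29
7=7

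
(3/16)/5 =3/80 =0.04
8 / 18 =4 / 9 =0.44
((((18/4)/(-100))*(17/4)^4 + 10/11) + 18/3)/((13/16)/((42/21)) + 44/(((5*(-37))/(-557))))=-161963023/2769046720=-0.06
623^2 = 388129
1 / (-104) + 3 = 311 / 104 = 2.99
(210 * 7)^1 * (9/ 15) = 882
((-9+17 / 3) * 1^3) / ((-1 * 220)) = 1 / 66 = 0.02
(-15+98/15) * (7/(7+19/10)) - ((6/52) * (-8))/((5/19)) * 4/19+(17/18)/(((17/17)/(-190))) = -9651037/52065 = -185.37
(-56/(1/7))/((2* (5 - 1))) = -49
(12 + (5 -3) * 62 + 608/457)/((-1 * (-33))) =20920/5027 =4.16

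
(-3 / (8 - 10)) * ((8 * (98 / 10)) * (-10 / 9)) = -392 / 3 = -130.67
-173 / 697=-0.25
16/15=1.07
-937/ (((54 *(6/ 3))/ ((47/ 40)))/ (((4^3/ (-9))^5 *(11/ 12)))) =4063684984832/ 23914845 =169923.12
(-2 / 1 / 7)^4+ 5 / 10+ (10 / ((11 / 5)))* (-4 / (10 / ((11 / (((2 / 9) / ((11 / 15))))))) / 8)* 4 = -156033 / 4802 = -32.49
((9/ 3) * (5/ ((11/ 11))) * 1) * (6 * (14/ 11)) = 1260/ 11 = 114.55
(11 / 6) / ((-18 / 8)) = -22 / 27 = -0.81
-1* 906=-906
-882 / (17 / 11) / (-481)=1.19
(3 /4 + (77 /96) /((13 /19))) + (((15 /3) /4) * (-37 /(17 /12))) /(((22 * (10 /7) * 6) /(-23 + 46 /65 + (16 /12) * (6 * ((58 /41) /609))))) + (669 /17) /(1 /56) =35236380759 /15947360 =2209.54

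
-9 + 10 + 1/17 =18/17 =1.06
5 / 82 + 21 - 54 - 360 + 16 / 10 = -160449 / 410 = -391.34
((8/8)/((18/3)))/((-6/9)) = -1/4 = -0.25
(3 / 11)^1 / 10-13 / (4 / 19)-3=-14239 / 220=-64.72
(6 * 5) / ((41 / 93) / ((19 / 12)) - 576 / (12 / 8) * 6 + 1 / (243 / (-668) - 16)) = -96575385 / 7416289952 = -0.01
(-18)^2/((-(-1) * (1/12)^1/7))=27216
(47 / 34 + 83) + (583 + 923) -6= 53869 / 34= 1584.38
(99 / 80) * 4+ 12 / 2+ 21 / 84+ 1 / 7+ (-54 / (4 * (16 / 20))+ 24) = 5171 / 280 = 18.47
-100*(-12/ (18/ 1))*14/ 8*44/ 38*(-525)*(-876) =1180410000/ 19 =62126842.11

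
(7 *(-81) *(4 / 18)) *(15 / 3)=-630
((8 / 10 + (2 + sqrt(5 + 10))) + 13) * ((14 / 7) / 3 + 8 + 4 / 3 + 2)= 12 * sqrt(15) + 948 / 5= 236.08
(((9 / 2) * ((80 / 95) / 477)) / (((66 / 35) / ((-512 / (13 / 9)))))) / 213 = -0.01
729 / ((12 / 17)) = 4131 / 4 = 1032.75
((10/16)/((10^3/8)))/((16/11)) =11/3200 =0.00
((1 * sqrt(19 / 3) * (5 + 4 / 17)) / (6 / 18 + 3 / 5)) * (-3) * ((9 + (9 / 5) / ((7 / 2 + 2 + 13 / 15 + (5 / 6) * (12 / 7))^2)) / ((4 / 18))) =-290730571515 * sqrt(57) / 1275570044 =-1720.77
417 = 417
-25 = -25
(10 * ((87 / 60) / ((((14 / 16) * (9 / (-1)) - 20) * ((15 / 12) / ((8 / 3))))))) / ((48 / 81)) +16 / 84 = -39388 / 23415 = -1.68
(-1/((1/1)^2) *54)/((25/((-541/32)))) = 14607/400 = 36.52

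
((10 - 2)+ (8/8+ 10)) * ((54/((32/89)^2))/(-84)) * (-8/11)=1354491/19712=68.71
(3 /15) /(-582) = -1 /2910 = -0.00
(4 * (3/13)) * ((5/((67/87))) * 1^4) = 5.99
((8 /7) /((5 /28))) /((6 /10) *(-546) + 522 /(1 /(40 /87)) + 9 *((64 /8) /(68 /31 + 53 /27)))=-55664 /611241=-0.09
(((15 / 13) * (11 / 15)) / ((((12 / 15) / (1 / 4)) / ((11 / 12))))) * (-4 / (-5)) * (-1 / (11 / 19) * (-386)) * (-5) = -201685 / 312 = -646.43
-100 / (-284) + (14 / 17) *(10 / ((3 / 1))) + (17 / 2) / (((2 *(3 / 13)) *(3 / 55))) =14805665 / 43452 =340.74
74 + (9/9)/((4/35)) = 331/4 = 82.75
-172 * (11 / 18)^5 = -6925193 / 472392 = -14.66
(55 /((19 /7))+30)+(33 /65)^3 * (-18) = 249976421 /5217875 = 47.91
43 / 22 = 1.95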